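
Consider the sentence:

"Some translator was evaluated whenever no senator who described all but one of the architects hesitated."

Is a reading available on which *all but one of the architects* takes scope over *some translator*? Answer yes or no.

No

*all but one of the architects* sits inside the relative clause *who described all but one of the architects*, which is itself inside the adjunct *whenever no senator who described all but one of the architects hesitated*.
The quantifier would have to escape first the RC and then the adjunct — two independent island violations.
So *all but one of the architects* cannot raise to a position above *some translator*.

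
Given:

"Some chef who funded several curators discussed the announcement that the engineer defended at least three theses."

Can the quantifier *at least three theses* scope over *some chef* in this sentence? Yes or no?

*at least three theses* sits inside the complex NP *the announcement that the engineer defended at least three theses*.
Noun-complement clauses are scope islands (the Complex NP Constraint): a quantifier inside one cannot scope into the matrix.
The inverse ordering *at least three theses* > *some chef* is therefore underivable.

No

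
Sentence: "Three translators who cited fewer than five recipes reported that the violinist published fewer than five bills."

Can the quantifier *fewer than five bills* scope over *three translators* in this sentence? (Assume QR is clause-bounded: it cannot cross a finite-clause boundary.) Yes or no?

The DP *fewer than five bills* is contained in the finite complement clause *that the violinist published fewer than five bills*.
With QR restricted to its own tensed clause, the embedded quantifier cannot reach a matrix scope position.
So *fewer than five bills* cannot raise to a position above *three translators*.

No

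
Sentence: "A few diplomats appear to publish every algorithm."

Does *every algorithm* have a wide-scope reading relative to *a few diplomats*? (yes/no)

Yes

*every algorithm* is inside a raising infinitive, which is transparent to QR (no CP barrier), so it behaves as a matrix argument.
Nothing blocks QR of the lower DP to a position above the higher one, so inverse scope is available.
The sentence is scopally ambiguous between *a few diplomats* > *every algorithm* and *every algorithm* > *a few diplomats*.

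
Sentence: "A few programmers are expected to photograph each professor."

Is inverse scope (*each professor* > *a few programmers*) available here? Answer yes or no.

*each professor* is the object of the infinitival complement of a raising predicate; raising infinitives are transparent for QR, so the two DPs are in effect clausemates.
No island intervenes, so both surface and inverse scope are derivable.
Both orderings are possible: *a few programmers* > *each professor* and *each professor* > *a few programmers*.

Yes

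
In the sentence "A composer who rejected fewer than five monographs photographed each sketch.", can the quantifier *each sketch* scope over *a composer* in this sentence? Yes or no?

Yes

*each sketch* is a matrix argument; only *a composer* is modified by the relative clause *who rejected fewer than five monographs*, so the RC island is irrelevant to the target quantifier.
No island intervenes, so both surface and inverse scope are derivable.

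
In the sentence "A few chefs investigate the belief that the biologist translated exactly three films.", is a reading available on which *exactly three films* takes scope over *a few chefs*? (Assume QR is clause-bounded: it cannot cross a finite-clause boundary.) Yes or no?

The DP *exactly three films* is contained in the complex NP *the belief that the biologist translated exactly three films*.
Since the clause is the complement of a nominal head, the CNPC blocks scope extraction.
*exactly three films* > *a few chefs* would require crossing that boundary, which is illicit.

No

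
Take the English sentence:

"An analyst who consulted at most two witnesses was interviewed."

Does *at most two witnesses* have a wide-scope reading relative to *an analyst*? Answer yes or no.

*at most two witnesses* sits inside the relative clause *who consulted at most two witnesses*.
Relative clauses are scope islands: a quantifier cannot QR out of a relative clause to take scope in the matrix clause.
The inverse ordering *at most two witnesses* > *an analyst* is therefore underivable.
(Only the surface reading survives: one fixed analyst with respect to all the relevant witnesses.)

No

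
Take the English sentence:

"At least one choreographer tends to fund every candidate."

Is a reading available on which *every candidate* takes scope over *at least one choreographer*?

Yes

The matrix predicate is a raising verb, whose infinitival complement is not a scope island — *every candidate* can QR into the matrix clause.
Nothing blocks QR of the lower DP to a position above the higher one, so inverse scope is available.
The sentence is scopally ambiguous between *at least one choreographer* > *every candidate* and *every candidate* > *at least one choreographer*.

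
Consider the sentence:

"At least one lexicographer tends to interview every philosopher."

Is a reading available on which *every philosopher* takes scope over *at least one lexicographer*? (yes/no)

The matrix predicate is a raising verb, whose infinitival complement is not a scope island — *every philosopher* can QR into the matrix clause.
Ordinary QR to a clause-peripheral position gives the wide-scope LF for the lower DP.
Both orderings are possible: *at least one lexicographer* > *every philosopher* and *every philosopher* > *at least one lexicographer*.

Yes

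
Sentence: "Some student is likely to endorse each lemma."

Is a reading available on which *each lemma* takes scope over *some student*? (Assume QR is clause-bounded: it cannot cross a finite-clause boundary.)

*each lemma* is the object of the infinitival complement of a raising predicate; raising infinitives are transparent for QR, so the two DPs are in effect clausemates.
With no island boundary between them, the object can take inverse scope over the subject via ordinary QR within the clause.

Yes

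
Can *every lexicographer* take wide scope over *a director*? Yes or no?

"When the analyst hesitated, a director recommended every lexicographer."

Although there is an adjunct clause, *every lexicographer* is in the main clause, not inside the adjunct.
Ordinary QR to a clause-peripheral position gives the wide-scope LF for the lower DP.
The sentence is scopally ambiguous between *a director* > *every lexicographer* and *every lexicographer* > *a director*.

Yes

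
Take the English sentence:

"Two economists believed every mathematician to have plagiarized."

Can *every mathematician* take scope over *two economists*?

Yes

ECM infinitives lack a CP barrier, so *every mathematician* can QR over the matrix subject *two economists*.
Ordinary QR to a clause-peripheral position gives the wide-scope LF for the lower DP.
The sentence is scopally ambiguous between *two economists* > *every mathematician* and *every mathematician* > *two economists*.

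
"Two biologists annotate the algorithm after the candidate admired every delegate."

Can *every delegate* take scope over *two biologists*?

*every delegate* sits inside the adjunct clause *after the candidate admired every delegate*.
The adjunct-island constraint bars QR out of an adverbial clause.
*every delegate* > *two biologists* would require crossing that boundary, which is illicit.

No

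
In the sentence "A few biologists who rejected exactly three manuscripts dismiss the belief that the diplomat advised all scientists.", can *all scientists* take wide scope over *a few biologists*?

*all scientists* is embedded in the complex NP *the belief that the diplomat advised all scientists*.
Noun-complement clauses are scope islands (the Complex NP Constraint): a quantifier inside one cannot scope into the matrix.
So *all scientists* cannot raise high enough to outscope *a few biologists*; only the surface ordering *a few biologists* > *all scientists* is available.

No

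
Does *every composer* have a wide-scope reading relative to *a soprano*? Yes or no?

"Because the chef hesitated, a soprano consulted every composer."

Yes

*every composer* is a matrix argument; the adjunct is an island but the target quantifier is outside it.
QR within a single clause is free, so the lower quantifier may take scope over the higher one.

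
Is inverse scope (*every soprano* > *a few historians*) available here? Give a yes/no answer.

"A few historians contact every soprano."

*every soprano* and *a few historians* are in the same minimal clause.
Clause-internal QR can adjoin the lower DP above the subject, yielding the inverse reading.

Yes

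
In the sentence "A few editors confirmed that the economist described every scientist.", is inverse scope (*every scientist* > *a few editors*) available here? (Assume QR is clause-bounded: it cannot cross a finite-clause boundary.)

*every scientist* sits inside the finite complement clause *that the economist described every scientist*.
Given the clause-boundedness assumption, QR cannot cross the finite CP into the matrix.
*every scientist* > *a few editors* would require crossing that boundary, which is illicit.

No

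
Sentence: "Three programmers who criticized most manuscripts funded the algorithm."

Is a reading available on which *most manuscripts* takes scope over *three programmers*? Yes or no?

Structurally, *most manuscripts* is inside the relative clause *who criticized most manuscripts*.
A relative clause is a scope island — quantifier raising cannot cross its boundary.
Hence only narrow scope for *most manuscripts* (under *three programmers*) survives.

No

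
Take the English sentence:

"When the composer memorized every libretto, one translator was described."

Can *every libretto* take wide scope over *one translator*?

No

*every libretto* occurs within the adjunct clause *when the composer memorized every libretto*.
The adjunct-island constraint bars QR out of an adverbial clause.
So *every libretto* cannot raise to a position above *one translator*.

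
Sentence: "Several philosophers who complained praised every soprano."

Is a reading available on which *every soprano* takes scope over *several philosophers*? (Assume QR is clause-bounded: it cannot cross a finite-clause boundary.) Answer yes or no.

Yes

*every soprano* is a matrix argument; only *several philosophers* is modified by the relative clause *who complained*, so the RC island is irrelevant to the target quantifier.
Nothing blocks QR of the lower DP to a position above the higher one, so inverse scope is available.
So *every soprano* > *several philosophers* is among the available readings.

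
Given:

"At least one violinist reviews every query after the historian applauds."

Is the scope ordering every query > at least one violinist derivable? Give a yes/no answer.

Yes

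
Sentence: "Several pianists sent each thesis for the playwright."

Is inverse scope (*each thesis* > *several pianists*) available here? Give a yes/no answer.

Both DPs are arguments of the same predicate; there is no clause or island boundary between them.
Clause-internal QR can adjoin the lower DP above the subject, yielding the inverse reading.

Yes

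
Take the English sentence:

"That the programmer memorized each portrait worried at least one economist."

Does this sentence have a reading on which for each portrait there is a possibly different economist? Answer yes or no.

No

The described interpretation is the *each portrait* > *at least one economist* scoping.
*each portrait* occurs within the sentential subject *that the programmer memorized each portrait*.
The subject-island constraint blocks QR out of a clausal subject.
*each portrait* > *at least one economist* would require crossing that boundary, which is illicit.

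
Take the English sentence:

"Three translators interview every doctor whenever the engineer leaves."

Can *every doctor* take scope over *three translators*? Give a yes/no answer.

Yes

*every doctor* is a matrix argument; the adjunct is an island but the target quantifier is outside it.
Since no island is crossed, the inverse ordering is licensed alongside surface scope.
So *every doctor* > *three translators* is among the available readings.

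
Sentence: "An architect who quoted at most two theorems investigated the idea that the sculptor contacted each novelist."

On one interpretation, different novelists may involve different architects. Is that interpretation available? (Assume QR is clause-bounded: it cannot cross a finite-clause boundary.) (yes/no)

No

The described interpretation is the *each novelist* > *an architect* scoping.
*each novelist* sits inside the complex NP *the idea that the sculptor contacted each novelist*.
The complex NP is opaque for QR — the quantifier is frozen inside the noun's complement.
*each novelist* > *an architect* would require crossing that boundary, which is illicit.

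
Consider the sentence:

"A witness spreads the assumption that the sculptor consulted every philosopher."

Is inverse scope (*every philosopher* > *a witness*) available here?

No

The target quantifier *every philosopher* is part of the complex NP *the assumption that the sculptor consulted every philosopher*.
Noun-complement clauses are scope islands (the Complex NP Constraint): a quantifier inside one cannot scope into the matrix.
*every philosopher* is confined to the island and cannot take scope over *a witness*.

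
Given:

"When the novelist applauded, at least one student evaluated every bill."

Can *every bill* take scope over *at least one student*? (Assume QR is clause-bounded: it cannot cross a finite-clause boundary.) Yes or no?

Although there is an adjunct clause, *every bill* is in the main clause, not inside the adjunct.
Ordinary QR to a clause-peripheral position gives the wide-scope LF for the lower DP.

Yes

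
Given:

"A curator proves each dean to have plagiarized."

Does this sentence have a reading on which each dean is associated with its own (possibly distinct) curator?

Yes

This is the *each dean* > *a curator* reading.
The ECM infinitive is scope-transparent — *each dean* is free to raise above *a curator*.
Nothing blocks QR of the lower DP to a position above the higher one, so inverse scope is available.
So *each dean* > *a curator* is among the available readings.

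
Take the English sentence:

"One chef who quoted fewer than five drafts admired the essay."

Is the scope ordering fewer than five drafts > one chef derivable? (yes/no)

No

*fewer than five drafts* is embedded in the relative clause *who quoted fewer than five drafts*.
The relative clause forms an island for QR, so the quantifier is confined to the head noun's restrictor.
So the wide-scope reading for *fewer than five drafts* is blocked.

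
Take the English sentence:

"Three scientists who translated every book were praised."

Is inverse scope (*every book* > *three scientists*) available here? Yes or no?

Structurally, *every book* is inside the relative clause *who translated every book*.
The relative clause forms an island for QR, so the quantifier is confined to the head noun's restrictor.
*every book* is confined to the island and cannot take scope over *three scientists*.

No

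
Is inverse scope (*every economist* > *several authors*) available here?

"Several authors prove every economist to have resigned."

Yes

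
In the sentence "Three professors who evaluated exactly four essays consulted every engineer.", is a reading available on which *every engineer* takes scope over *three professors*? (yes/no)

Yes

Although the sentence contains a relative clause (*who evaluated exactly four essays*), *every engineer* is outside it, in the matrix VP.
No island intervenes, so both surface and inverse scope are derivable.
Both orderings are possible: *three professors* > *every engineer* and *every engineer* > *three professors*.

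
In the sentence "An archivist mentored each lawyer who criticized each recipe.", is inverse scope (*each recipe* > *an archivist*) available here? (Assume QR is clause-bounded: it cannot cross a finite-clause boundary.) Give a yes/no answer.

The target quantifier *each recipe* is part of the relative clause *who criticized each recipe* modifying *each lawyer*.
Relative clauses block scope extraction: QR cannot target a position outside the modified NP.
Hence only narrow scope for *each recipe* (under *an archivist*) survives.
(Only the surface reading survives: one fixed archivist with respect to all the relevant recipes.)

No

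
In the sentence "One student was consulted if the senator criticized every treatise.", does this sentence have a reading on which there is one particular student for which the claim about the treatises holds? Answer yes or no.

The described interpretation is the *one student* > *every treatise* scoping.
Surface scope (*one student* > *every treatise*) is always derivable; islands only block QR, not in-situ interpretation.

Yes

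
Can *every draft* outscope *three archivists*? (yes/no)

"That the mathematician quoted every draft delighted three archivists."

No

Structurally, *every draft* is inside the sentential subject *that the mathematician quoted every draft*.
Subjects — clausal subjects included — are islands for extraction, and QR is no exception.
So *every draft* cannot raise to a position above *three archivists*.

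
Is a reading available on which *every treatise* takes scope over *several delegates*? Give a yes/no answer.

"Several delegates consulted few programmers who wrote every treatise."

No

The target quantifier *every treatise* is part of the relative clause *who wrote every treatise* modifying *few programmers*.
The relative clause forms an island for QR, so the quantifier is confined to the head noun's restrictor.
*every treatise* is confined to the island and cannot take scope over *several delegates*.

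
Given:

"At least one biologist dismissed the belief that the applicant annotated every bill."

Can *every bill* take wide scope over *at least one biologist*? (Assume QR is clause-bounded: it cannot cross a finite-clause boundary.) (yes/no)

The DP *every bill* is contained in the complex NP *the belief that the applicant annotated every bill*.
Noun-complement clauses are scope islands (the Complex NP Constraint): a quantifier inside one cannot scope into the matrix.
The inverse ordering *every bill* > *at least one biologist* is therefore underivable.
(Only the surface reading survives: one fixed biologist with respect to all the relevant bills.)

No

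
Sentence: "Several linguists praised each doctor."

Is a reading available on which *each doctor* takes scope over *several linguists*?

Yes

Both DPs are arguments of the same predicate; there is no clause or island boundary between them.
No island intervenes, so both surface and inverse scope are derivable.
So *each doctor* > *several linguists* is among the available readings.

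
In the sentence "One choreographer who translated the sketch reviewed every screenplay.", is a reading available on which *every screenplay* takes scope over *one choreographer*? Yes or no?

Yes

*every screenplay* sits in the matrix clause, not in the relative clause on *one choreographer*.
Ordinary QR to a clause-peripheral position gives the wide-scope LF for the lower DP.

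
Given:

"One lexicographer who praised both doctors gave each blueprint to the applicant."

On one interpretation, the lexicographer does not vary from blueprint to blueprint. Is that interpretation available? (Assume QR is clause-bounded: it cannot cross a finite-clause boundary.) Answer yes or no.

The described interpretation is the *one lexicographer* > *each blueprint* scoping.
That is the surface-scope ordering, which is always one of the available readings — island constraints only ever restrict inverse scope.

Yes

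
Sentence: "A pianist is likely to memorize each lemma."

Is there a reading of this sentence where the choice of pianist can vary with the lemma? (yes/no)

The paraphrase describes the scope ordering *each lemma* > *a pianist*.
*each lemma* is the object of the infinitival complement of a raising predicate; raising infinitives are transparent for QR, so the two DPs are in effect clausemates.
Clause-internal QR can adjoin the lower DP above the subject, yielding the inverse reading.
So *each lemma* > *a pianist* is among the available readings.

Yes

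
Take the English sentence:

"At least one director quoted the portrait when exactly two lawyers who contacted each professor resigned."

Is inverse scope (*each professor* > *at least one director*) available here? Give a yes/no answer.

No

*each professor* occurs within the relative clause *who contacted each professor*, which is itself inside the adjunct *when exactly two lawyers who contacted each professor resigned*.
Two island boundaries intervene — the relative clause and the adjunct. Either alone would block QR.
Hence only narrow scope for *each professor* (under *at least one director*) survives.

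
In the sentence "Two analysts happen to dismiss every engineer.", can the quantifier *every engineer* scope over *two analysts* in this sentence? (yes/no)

*every engineer* is the object of the infinitival complement of a raising predicate; raising infinitives are transparent for QR, so the two DPs are in effect clausemates.
No island intervenes, so both surface and inverse scope are derivable.
The sentence is scopally ambiguous between *two analysts* > *every engineer* and *every engineer* > *two analysts*.

Yes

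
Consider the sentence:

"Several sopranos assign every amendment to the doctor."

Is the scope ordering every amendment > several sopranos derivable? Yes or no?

Both DPs are arguments of the same predicate; there is no clause or island boundary between them.
QR within a single clause is free, so the lower quantifier may take scope over the higher one.
Both orderings are possible: *several sopranos* > *every amendment* and *every amendment* > *several sopranos*.

Yes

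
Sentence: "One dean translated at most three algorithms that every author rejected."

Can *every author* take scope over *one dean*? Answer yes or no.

No

*every author* is embedded in the relative clause *that every author rejected* modifying *at most three algorithms*.
The relative clause forms an island for QR, so the quantifier is confined to the head noun's restrictor.
*every author* > *one dean* would require crossing that boundary, which is illicit.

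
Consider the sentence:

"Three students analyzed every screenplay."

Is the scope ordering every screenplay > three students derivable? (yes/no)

Both DPs are arguments of the same predicate; there is no clause or island boundary between them.
Since no island is crossed, the inverse ordering is licensed alongside surface scope.
The sentence is scopally ambiguous between *three students* > *every screenplay* and *every screenplay* > *three students*.

Yes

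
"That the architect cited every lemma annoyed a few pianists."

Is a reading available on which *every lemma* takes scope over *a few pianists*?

Structurally, *every lemma* is inside the sentential subject *that the architect cited every lemma*.
Clausal subjects are scope islands; QR from inside the subject into the matrix is barred.
*every lemma* is confined to the island and cannot take scope over *a few pianists*.

No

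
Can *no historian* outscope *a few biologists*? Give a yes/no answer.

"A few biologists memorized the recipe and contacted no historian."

*no historian* sits inside one conjunct of the coordinate structure (*contacted no historian*).
Coordinate structures are islands for non-across-the-board movement, QR included.
The inverse ordering *no historian* > *a few biologists* is therefore underivable.

No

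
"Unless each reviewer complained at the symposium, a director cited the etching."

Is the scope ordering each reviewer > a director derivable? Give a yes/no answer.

No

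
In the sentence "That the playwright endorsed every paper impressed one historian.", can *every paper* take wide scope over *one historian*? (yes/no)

The target quantifier *every paper* is part of the sentential subject *that the playwright endorsed every paper*.
Clausal subjects are scope islands; QR from inside the subject into the matrix is barred.
*every paper* is confined to the island and cannot take scope over *one historian*.

No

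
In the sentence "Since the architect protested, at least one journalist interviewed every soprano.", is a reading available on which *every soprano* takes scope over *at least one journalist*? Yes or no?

Yes

Although there is an adjunct clause, *every soprano* is in the main clause, not inside the adjunct.
With no island boundary between them, the object can take inverse scope over the subject via ordinary QR within the clause.
The sentence is scopally ambiguous between *at least one journalist* > *every soprano* and *every soprano* > *at least one journalist*.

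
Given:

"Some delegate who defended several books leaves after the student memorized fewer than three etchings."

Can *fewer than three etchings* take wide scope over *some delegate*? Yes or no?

No

*fewer than three etchings* is embedded in the adjunct clause *after the student memorized fewer than three etchings*.
Adjuncts are opaque for quantifier raising; a quantifier in an adjunct stays inside it.
*fewer than three etchings* is confined to the island and cannot take scope over *some delegate*.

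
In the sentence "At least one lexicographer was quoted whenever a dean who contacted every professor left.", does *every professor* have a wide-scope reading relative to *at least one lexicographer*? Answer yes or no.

No

*every professor* is embedded in the relative clause *who contacted every professor*, which is itself inside the adjunct *whenever a dean who contacted every professor left*.
Nested islands: the RC island is itself inside an adjunct island, so wide scope is doubly excluded.
There is no licit LF on which *every professor* c-commands *at least one lexicographer*.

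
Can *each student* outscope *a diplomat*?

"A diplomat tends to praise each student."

*each student* is the object of the infinitival complement of a raising predicate; raising infinitives are transparent for QR, so the two DPs are in effect clausemates.
With no island boundary between them, the object can take inverse scope over the subject via ordinary QR within the clause.

Yes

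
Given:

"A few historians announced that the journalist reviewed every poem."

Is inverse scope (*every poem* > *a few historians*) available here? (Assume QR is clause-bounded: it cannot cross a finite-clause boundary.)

No

The target quantifier *every poem* is part of the finite complement clause *that the journalist reviewed every poem*.
QR is clause-bounded, so the finite complement is a scope island for the embedded quantifier.
*every poem* is confined to the island and cannot take scope over *a few historians*.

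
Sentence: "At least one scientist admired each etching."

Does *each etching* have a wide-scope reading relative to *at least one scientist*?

*each etching* is the matrix object and *at least one scientist* the matrix subject; the two are clausemates.
Since no island is crossed, the inverse ordering is licensed alongside surface scope.
Both orderings are possible: *at least one scientist* > *each etching* and *each etching* > *at least one scientist*.

Yes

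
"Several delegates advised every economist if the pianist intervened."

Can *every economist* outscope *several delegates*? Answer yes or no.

Neither queried DP is inside the adjunct, so the adjunct-island constraint does not apply.
With no island boundary between them, the object can take inverse scope over the subject via ordinary QR within the clause.
So *every economist* > *several delegates* is among the available readings.

Yes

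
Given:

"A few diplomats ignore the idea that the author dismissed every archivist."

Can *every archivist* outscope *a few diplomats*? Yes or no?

No

*every archivist* occurs within the complex NP *the idea that the author dismissed every archivist*.
Noun-complement clauses are scope islands (the Complex NP Constraint): a quantifier inside one cannot scope into the matrix.
So the wide-scope reading for *every archivist* is blocked.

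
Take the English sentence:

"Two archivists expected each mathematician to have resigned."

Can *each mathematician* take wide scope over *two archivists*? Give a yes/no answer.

This is an ECM construction: *each mathematician* is the infinitival subject, Case-marked by the matrix verb, and the infinitive is transparent for QR.
Nothing blocks QR of the lower DP to a position above the higher one, so inverse scope is available.

Yes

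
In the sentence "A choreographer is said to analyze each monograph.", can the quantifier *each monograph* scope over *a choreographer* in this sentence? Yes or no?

*each monograph* is inside a raising infinitive, which is transparent to QR (no CP barrier), so it behaves as a matrix argument.
With no island boundary between them, the object can take inverse scope over the subject via ordinary QR within the clause.

Yes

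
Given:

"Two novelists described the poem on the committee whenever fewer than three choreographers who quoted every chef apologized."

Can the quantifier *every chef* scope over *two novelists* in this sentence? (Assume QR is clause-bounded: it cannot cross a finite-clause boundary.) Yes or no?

No

Structurally, *every chef* is inside the relative clause *who quoted every chef*, which is itself inside the adjunct *whenever fewer than three choreographers who quoted every chef apologized*.
Even if one barrier were somehow void, the other would still block QR.
*every chef* > *two novelists* would require crossing that boundary, which is illicit.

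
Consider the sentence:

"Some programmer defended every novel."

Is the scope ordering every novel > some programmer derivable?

*every novel* and *some programmer* are in the same minimal clause.
Clause-internal QR can adjoin the lower DP above the subject, yielding the inverse reading.

Yes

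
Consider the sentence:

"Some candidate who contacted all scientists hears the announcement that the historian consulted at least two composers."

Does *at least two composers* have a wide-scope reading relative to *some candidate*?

*at least two composers* is embedded in the complex NP *the announcement that the historian consulted at least two composers*.
The Complex NP Constraint bars QR out of the complement clause of a noun.
*at least two composers* is confined to the island and cannot take scope over *some candidate*.
(Only the surface reading survives: one fixed candidate with respect to all the relevant composers.)

No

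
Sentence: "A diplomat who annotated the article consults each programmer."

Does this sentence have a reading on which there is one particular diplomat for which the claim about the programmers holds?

Yes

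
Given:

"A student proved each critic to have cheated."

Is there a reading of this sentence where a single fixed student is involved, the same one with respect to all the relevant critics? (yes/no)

Yes

The paraphrase describes the scope ordering *a student* > *each critic*.
Nothing needs to raise for *a student* > *each critic*, so no island constraint is at stake.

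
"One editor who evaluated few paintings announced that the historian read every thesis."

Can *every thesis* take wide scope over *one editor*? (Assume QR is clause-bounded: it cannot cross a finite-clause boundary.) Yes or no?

No

*every thesis* sits inside the finite complement clause *that the historian read every thesis*.
With QR restricted to its own tensed clause, the embedded quantifier cannot reach a matrix scope position.
*every thesis* > *one editor* would require crossing that boundary, which is illicit.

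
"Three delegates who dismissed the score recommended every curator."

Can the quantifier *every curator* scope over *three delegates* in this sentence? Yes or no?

Yes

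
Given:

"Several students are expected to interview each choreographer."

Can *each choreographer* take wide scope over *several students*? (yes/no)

Yes

*each choreographer* is the object of the infinitival complement of a raising predicate; raising infinitives are transparent for QR, so the two DPs are in effect clausemates.
Since no island is crossed, the inverse ordering is licensed alongside surface scope.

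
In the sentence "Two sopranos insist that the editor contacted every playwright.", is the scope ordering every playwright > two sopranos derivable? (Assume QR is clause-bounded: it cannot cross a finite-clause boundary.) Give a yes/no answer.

No

*every playwright* sits inside the finite complement clause *that the editor contacted every playwright*.
QR is clause-bounded, so the finite complement is a scope island for the embedded quantifier.
So *every playwright* cannot raise to a position above *two sopranos*.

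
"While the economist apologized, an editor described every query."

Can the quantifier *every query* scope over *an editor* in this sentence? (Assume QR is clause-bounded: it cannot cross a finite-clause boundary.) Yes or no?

Yes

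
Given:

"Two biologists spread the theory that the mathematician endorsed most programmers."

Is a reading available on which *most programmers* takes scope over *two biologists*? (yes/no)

No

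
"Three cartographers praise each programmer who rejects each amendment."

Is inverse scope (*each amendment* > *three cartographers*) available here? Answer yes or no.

The DP *each amendment* is contained in the relative clause *who rejects each amendment* modifying *each programmer*.
Quantifiers inside a relative clause are trapped there; the RC boundary blocks QR.
The inverse ordering *each amendment* > *three cartographers* is therefore underivable.

No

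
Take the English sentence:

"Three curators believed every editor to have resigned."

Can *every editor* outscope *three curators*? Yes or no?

This is an ECM construction: *every editor* is the infinitival subject, Case-marked by the matrix verb, and the infinitive is transparent for QR.
No island intervenes, so both surface and inverse scope are derivable.

Yes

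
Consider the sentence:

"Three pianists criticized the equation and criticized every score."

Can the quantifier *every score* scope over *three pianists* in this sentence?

No

*every score* occurs within one conjunct of the coordinate structure (*criticized every score*).
QR out of a conjunct would have to apply non-ATB, which the CSC forbids.
*every score* > *three pianists* would require crossing that boundary, which is illicit.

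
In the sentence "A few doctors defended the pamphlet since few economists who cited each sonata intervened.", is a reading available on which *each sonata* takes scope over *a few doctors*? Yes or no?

No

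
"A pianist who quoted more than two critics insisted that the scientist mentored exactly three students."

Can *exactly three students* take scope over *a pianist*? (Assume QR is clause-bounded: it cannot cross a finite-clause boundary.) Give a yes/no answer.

No

The DP *exactly three students* is contained in the finite complement clause *that the scientist mentored exactly three students*.
QR is clause-bounded, so the finite complement is a scope island for the embedded quantifier.
So the wide-scope reading for *exactly three students* is blocked.
(Only the surface reading survives: one fixed pianist with respect to all the relevant students.)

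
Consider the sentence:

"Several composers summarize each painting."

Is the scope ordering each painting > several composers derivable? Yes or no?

*each painting* and *several composers* are in the same minimal clause.
Ordinary QR to a clause-peripheral position gives the wide-scope LF for the lower DP.

Yes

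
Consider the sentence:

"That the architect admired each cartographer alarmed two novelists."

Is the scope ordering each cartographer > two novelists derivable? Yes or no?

*each cartographer* is embedded in the sentential subject *that the architect admired each cartographer*.
Subjects — clausal subjects included — are islands for extraction, and QR is no exception.
The ordering *each cartographer* > *two novelists* is therefore underivable.

No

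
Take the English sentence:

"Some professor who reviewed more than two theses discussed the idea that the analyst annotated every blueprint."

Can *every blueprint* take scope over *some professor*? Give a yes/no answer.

The target quantifier *every blueprint* is part of the complex NP *the idea that the analyst annotated every blueprint*.
Since the clause is the complement of a nominal head, the CNPC blocks scope extraction.
There is no licit LF on which *every blueprint* c-commands *some professor*.

No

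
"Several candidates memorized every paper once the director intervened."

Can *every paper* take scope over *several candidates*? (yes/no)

The adjunct clause does not contain *every paper*, which is the matrix object.
Clause-internal QR can adjoin the lower DP above the subject, yielding the inverse reading.

Yes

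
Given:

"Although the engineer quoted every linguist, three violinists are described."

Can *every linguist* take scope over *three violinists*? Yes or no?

No

*every linguist* sits inside the adjunct clause *although the engineer quoted every linguist*.
Adjunct clauses are scope islands: a quantifier inside an adjunct cannot raise into the matrix clause.
There is no licit LF on which *every linguist* c-commands *three violinists*.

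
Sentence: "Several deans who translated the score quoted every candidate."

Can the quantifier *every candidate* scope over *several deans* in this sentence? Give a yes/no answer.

Yes

The RC *who translated the score* is an island, but *every candidate* is not inside it — it is the matrix object, a clausemate of *several deans*.
With no island boundary between them, the object can take inverse scope over the subject via ordinary QR within the clause.
Both orderings are possible: *several deans* > *every candidate* and *every candidate* > *several deans*.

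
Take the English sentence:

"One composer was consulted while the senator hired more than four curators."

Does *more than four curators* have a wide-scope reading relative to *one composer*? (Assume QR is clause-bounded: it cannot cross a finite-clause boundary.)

*more than four curators* sits inside the adjunct clause *while the senator hired more than four curators*.
Since the clause is an adjunct (not a complement), the Adjunct Condition blocks QR across its edge.
The inverse ordering *more than four curators* > *one composer* is therefore underivable.

No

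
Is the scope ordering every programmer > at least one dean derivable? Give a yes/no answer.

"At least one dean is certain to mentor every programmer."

Infinitival complements of raising predicates do not block QR; *every programmer* and *at least one dean* are effectively clausemates.
Nothing blocks QR of the lower DP to a position above the higher one, so inverse scope is available.

Yes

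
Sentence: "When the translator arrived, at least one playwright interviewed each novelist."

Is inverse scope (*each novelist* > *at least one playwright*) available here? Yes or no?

Although there is an adjunct clause, *each novelist* is in the main clause, not inside the adjunct.
Ordinary QR to a clause-peripheral position gives the wide-scope LF for the lower DP.

Yes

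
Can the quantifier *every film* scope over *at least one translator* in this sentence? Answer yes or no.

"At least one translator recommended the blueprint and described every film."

No

*every film* occurs within one conjunct of the coordinate structure (*described every film*).
QR out of a conjunct would have to apply non-ATB, which the CSC forbids.
So *every film* cannot raise to a position above *at least one translator*.
(Only the surface reading survives: one fixed translator with respect to all the relevant films.)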